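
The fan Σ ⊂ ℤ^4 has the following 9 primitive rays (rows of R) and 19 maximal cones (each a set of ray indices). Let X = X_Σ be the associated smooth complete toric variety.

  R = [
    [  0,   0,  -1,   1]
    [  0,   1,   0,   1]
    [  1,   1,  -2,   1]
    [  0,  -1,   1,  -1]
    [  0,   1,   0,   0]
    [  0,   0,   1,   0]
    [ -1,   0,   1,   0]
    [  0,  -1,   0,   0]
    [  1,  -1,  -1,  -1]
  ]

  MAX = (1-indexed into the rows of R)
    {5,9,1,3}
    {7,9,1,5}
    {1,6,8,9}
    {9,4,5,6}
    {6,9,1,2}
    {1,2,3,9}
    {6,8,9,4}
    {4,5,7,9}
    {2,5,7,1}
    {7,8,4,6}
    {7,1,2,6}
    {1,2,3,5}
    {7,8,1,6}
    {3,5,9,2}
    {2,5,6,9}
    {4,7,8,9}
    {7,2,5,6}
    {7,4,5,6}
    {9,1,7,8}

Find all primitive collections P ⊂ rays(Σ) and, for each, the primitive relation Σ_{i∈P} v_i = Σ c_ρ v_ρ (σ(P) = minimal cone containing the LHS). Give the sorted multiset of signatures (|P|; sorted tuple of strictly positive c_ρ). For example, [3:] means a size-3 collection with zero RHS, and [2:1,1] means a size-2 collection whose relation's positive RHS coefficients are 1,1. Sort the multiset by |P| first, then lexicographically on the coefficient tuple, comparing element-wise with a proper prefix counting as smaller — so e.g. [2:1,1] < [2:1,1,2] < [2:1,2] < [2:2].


Primitive collections (12):

  • {5,8}:  v_{5} + v_{8} = 0  so sig = [2:]
  • {1,4}:  v_{1} + v_{4} = v_{8}  so sig = [2:1]
  • {2,4}:  v_{2} + v_{4} = v_{6}  so sig = [2:1]
  • {2,8}:  v_{2} + v_{8} = v_{1} + v_{6}  so sig = [2:1,1]
  • {3,4}:  v_{3} + v_{4} = v_{2} + v_{9}  so sig = [2:1,1]
  • {3,7}:  v_{3} + v_{7} = v_{1} + v_{5}  so sig = [2:1,1]
  • {3,8}:  v_{3} + v_{8} = v_{1} + v_{2} + v_{9}  so sig = [2:1,1,1]
  • {3,6}:  v_{3} + v_{6} = 2·v_{2} + v_{9}  so sig = [2:1,2]
  • {2,7,9}:  v_{2} + v_{7} + v_{9} = 0  so sig = [3:]
  • {1,5,6}:  v_{1} + v_{5} + v_{6} = v_{2}  so sig = [3:1]
  • {6,7,9}:  v_{6} + v_{7} + v_{9} = v_{4}  so sig = [3:1]
  • {1,2,5,9}:  v_{1} + v_{2} + v_{5} + v_{9} = v_{3}  so sig = [4:1]

Signatures (|P|; sorted positive RHS coefficients), sorted:
[[2:], [2:1], [2:1], [2:1,1], [2:1,1], [2:1,1], [2:1,1,1], [2:1,2], [3:], [3:1], [3:1], [4:1]]


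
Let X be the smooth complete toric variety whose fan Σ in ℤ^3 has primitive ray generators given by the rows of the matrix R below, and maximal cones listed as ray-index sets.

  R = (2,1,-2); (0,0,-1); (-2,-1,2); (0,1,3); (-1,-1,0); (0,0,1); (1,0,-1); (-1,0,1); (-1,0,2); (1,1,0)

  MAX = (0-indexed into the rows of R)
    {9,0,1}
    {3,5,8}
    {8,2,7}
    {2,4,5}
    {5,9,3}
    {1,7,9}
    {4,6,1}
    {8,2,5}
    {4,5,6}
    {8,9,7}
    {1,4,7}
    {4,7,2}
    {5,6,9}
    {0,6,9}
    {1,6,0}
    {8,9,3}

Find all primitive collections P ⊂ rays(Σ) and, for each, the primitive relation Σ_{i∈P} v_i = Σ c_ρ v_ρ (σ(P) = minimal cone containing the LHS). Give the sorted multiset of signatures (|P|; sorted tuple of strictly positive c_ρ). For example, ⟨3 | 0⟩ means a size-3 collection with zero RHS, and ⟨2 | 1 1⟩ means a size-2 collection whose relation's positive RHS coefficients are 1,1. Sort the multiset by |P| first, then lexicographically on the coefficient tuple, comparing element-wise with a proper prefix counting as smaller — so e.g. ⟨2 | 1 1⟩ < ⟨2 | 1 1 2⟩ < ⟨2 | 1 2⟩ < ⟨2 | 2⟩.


Primitive collections (23):

  {0,2}:  v_{0} + v_{2} = 0  ⟹  sig = ⟨2 | 0⟩
  {1,5}:  v_{1} + v_{5} = 0  ⟹  sig = ⟨2 | 0⟩
  {4,9}:  v_{4} + v_{9} = 0  ⟹  sig = ⟨2 | 0⟩
  {6,7}:  v_{6} + v_{7} = 0  ⟹  sig = ⟨2 | 0⟩
  {0,8}:  v_{0} + v_{8} = v_{9}  ⟹  sig = ⟨2 | 1⟩
  {1,8}:  v_{1} + v_{8} = v_{7}  ⟹  sig = ⟨2 | 1⟩
  {2,9}:  v_{2} + v_{9} = v_{8}  ⟹  sig = ⟨2 | 1⟩
  {4,8}:  v_{4} + v_{8} = v_{2}  ⟹  sig = ⟨2 | 1⟩
  {5,7}:  v_{5} + v_{7} = v_{8}  ⟹  sig = ⟨2 | 1⟩
  {6,8}:  v_{6} + v_{8} = v_{5}  ⟹  sig = ⟨2 | 1⟩
  {0,4}:  v_{0} + v_{4} = v_{1} + v_{6}  ⟹  sig = ⟨2 | 1 1⟩
  {0,5}:  v_{0} + v_{5} = v_{6} + v_{9}  ⟹  sig = ⟨2 | 1 1⟩
  {0,7}:  v_{0} + v_{7} = v_{1} + v_{9}  ⟹  sig = ⟨2 | 1 1⟩
  {1,2}:  v_{1} + v_{2} = v_{4} + v_{7}  ⟹  sig = ⟨2 | 1 1⟩
  {1,3}:  v_{1} + v_{3} = v_{8} + v_{9}  ⟹  sig = ⟨2 | 1 1⟩
  {2,6}:  v_{2} + v_{6} = v_{4} + v_{5}  ⟹  sig = ⟨2 | 1 1⟩
  {3,4}:  v_{3} + v_{4} = v_{5} + v_{8}  ⟹  sig = ⟨2 | 1 1⟩
  {0,3}:  v_{0} + v_{3} = v_{5} + 2·v_{9}  ⟹  sig = ⟨2 | 1 2⟩
  {2,3}:  v_{2} + v_{3} = v_{5} + 2·v_{8}  ⟹  sig = ⟨2 | 1 2⟩
  {3,6}:  v_{3} + v_{6} = 2·v_{5} + v_{9}  ⟹  sig = ⟨2 | 1 2⟩
  {3,7}:  v_{3} + v_{7} = 2·v_{8} + v_{9}  ⟹  sig = ⟨2 | 1 2⟩
  {1,6,9}:  v_{1} + v_{6} + v_{9} = v_{0}  ⟹  sig = ⟨3 | 1⟩
  {5,8,9}:  v_{5} + v_{8} + v_{9} = v_{3}  ⟹  sig = ⟨3 | 1⟩

Hence PRS(X_Σ) =
{ ⟨2 | 0⟩ ×4,  ⟨2 | 1⟩ ×6,  ⟨2 | 1 1⟩ ×7,  ⟨2 | 1 2⟩ ×4,  ⟨3 | 1⟩ ×2 }


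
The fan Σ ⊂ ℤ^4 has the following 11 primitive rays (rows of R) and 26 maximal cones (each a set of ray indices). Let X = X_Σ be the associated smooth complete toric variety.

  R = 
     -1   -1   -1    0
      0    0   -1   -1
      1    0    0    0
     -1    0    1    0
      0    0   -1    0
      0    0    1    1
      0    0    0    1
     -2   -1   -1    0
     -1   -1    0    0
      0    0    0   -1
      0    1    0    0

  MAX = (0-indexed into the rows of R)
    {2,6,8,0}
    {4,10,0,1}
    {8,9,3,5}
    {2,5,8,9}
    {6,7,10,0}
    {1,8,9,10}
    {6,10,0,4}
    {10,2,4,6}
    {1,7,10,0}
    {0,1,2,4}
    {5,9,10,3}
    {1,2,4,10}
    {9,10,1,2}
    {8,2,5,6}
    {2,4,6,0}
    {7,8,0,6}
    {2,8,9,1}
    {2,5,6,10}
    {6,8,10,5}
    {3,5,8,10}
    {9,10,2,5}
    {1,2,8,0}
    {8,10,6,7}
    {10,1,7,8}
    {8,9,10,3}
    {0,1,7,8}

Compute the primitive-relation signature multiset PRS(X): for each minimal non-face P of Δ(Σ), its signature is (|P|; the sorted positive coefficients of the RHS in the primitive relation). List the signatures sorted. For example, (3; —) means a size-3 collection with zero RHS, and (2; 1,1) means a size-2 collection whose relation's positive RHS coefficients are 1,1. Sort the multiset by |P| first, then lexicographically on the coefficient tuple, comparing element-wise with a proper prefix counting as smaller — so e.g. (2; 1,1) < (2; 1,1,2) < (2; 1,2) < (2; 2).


Primitive collections (22):

  {1,5}:  v_{1} + v_{5} = 0  ⇒ sig = (2; —)
  {6,9}:  v_{6} + v_{9} = 0  ⇒ sig = (2; —)
  {1,6}:  v_{1} + v_{6} = v_{4}  ⇒ sig = (2; 1)
  {2,7}:  v_{2} + v_{7} = v_{0}  ⇒ sig = (2; 1)
  {4,5}:  v_{4} + v_{5} = v_{6}  ⇒ sig = (2; 1)
  {4,8}:  v_{4} + v_{8} = v_{0}  ⇒ sig = (2; 1)
  {4,9}:  v_{4} + v_{9} = v_{1}  ⇒ sig = (2; 1)
  {0,5}:  v_{0} + v_{5} = v_{6} + v_{8}  ⇒ sig = (2; 1,1)
  {0,9}:  v_{0} + v_{9} = v_{1} + v_{8}  ⇒ sig = (2; 1,1)
  {2,3}:  v_{2} + v_{3} = v_{5} + v_{9}  ⇒ sig = (2; 1,1)
  {3,4}:  v_{3} + v_{4} = v_{8} + v_{10}  ⇒ sig = (2; 1,1)
  {1,3}:  v_{1} + v_{3} = v_{8} + v_{9} + v_{10}  ⇒ sig = (2; 1,1,1)
  {3,6}:  v_{3} + v_{6} = v_{5} + v_{8} + v_{10}  ⇒ sig = (2; 1,1,1)
  {5,7}:  v_{5} + v_{7} = v_{6} + 2·v_{8} + v_{10}  ⇒ sig = (2; 1,1,2)
  {7,9}:  v_{7} + v_{9} = v_{1} + 2·v_{8} + v_{10}  ⇒ sig = (2; 1,1,2)
  {0,3}:  v_{0} + v_{3} = 2·v_{8} + v_{10}  ⇒ sig = (2; 1,2)
  {4,7}:  v_{4} + v_{7} = 2·v_{0} + v_{10}  ⇒ sig = (2; 1,2)
  {3,7}:  v_{3} + v_{7} = 3·v_{8} + 2·v_{10}  ⇒ sig = (2; 2,3)
  {2,8,10}:  v_{2} + v_{8} + v_{10} = 0  ⇒ sig = (3; —)
  {0,2,10}:  v_{0} + v_{2} + v_{10} = v_{4}  ⇒ sig = (3; 1)
  {0,8,10}:  v_{0} + v_{8} + v_{10} = v_{7}  ⇒ sig = (3; 1)
  {5,8,9,10}:  v_{5} + v_{8} + v_{9} + v_{10} = v_{3}  ⇒ sig = (4; 1)

so the primitive-relation signature multiset is
[(2; —), (2; —), (2; 1), (2; 1), (2; 1), (2; 1), (2; 1), (2; 1,1), (2; 1,1), (2; 1,1), (2; 1,1), (2; 1,1,1), (2; 1,1,1), (2; 1,1,2), (2; 1,1,2), (2; 1,2), (2; 1,2), (2; 2,3), (3; —), (3; 1), (3; 1), (4; 1)]


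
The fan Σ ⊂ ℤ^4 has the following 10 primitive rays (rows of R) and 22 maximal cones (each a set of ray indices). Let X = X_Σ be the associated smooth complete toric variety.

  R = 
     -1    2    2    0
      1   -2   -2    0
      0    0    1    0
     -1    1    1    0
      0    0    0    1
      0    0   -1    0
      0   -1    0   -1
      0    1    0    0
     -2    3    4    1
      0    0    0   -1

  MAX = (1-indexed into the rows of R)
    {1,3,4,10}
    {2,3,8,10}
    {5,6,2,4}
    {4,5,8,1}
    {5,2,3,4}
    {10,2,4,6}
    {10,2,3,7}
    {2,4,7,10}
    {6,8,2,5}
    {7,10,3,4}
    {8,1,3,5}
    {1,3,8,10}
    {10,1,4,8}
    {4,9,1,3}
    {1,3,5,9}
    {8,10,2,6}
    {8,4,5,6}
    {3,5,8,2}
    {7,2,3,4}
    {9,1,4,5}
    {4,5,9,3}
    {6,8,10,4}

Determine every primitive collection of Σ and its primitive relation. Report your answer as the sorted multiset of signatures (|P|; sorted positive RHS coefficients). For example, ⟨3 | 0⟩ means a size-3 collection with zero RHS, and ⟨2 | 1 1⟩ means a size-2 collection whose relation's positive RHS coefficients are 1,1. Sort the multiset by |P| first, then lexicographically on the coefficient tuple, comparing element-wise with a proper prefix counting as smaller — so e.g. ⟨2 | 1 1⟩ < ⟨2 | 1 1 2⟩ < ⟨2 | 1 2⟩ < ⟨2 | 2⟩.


17 collections generate NE(X_Σ); each relation:

  {1,2}:  v_{1} + v_{2} = 0 — sig = ⟨2 | 0⟩
  {3,6}:  v_{3} + v_{6} = 0 — sig = ⟨2 | 0⟩
  {5,10}:  v_{5} + v_{10} = 0 — sig = ⟨2 | 0⟩
  {7,8}:  v_{7} + v_{8} = v_{10} — sig = ⟨2 | 1⟩
  {1,6}:  v_{1} + v_{6} = v_{4} + v_{8} — sig = ⟨2 | 1 1⟩
  {1,7}:  v_{1} + v_{7} = v_{3} + v_{4} + v_{10} — sig = ⟨2 | 1 1 1⟩
  {2,9}:  v_{2} + v_{9} = v_{3} + v_{4} + v_{5} — sig = ⟨2 | 1 1 1⟩
  {5,7}:  v_{5} + v_{7} = v_{2} + v_{3} + v_{4} — sig = ⟨2 | 1 1 1⟩
  {6,7}:  v_{6} + v_{7} = v_{2} + v_{4} + v_{10} — sig = ⟨2 | 1 1 1⟩
  {6,9}:  v_{6} + v_{9} = v_{1} + v_{4} + v_{5} — sig = ⟨2 | 1 1 1⟩
  {9,10}:  v_{9} + v_{10} = v_{1} + v_{3} + v_{4} — sig = ⟨2 | 1 1 1⟩
  {8,9}:  v_{8} + v_{9} = 2·v_{1} + v_{5} — sig = ⟨2 | 1 2⟩
  {7,9}:  v_{7} + v_{9} = 2·v_{3} + 2·v_{4} — sig = ⟨2 | 2 2⟩
  {2,4,8}:  v_{2} + v_{4} + v_{8} = v_{6} — sig = ⟨3 | 1⟩
  {3,4,8}:  v_{3} + v_{4} + v_{8} = v_{1} — sig = ⟨3 | 1⟩
  {1,3,4,5}:  v_{1} + v_{3} + v_{4} + v_{5} = v_{9} — sig = ⟨4 | 1⟩
  {2,3,4,10}:  v_{2} + v_{3} + v_{4} + v_{10} = v_{7} — sig = ⟨4 | 1⟩

Sorted signature multiset PRS(X):
[⟨2 | 0⟩, ⟨2 | 0⟩, ⟨2 | 0⟩, ⟨2 | 1⟩, ⟨2 | 1 1⟩, ⟨2 | 1 1 1⟩, ⟨2 | 1 1 1⟩, ⟨2 | 1 1 1⟩, ⟨2 | 1 1 1⟩, ⟨2 | 1 1 1⟩, ⟨2 | 1 1 1⟩, ⟨2 | 1 2⟩, ⟨2 | 2 2⟩, ⟨3 | 1⟩, ⟨3 | 1⟩, ⟨4 | 1⟩, ⟨4 | 1⟩]


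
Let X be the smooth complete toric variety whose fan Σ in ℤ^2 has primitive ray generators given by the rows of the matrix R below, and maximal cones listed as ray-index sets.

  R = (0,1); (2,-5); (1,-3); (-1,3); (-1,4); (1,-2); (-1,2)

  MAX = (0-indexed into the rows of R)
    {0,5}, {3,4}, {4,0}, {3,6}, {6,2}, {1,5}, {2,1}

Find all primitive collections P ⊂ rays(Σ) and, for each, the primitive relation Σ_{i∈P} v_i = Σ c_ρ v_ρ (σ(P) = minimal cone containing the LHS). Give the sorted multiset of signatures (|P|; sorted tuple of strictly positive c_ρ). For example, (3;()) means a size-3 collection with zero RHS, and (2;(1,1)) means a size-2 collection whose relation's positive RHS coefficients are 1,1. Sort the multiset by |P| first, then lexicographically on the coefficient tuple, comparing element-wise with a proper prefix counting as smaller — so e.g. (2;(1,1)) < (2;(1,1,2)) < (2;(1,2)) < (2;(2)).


Σ has 14 primitive collections:

  P={2,3}:  v_{2} + v_{3} = 0  ⟹  sig = (2;())
  P={5,6}:  v_{5} + v_{6} = 0  ⟹  sig = (2;())
  P={0,2}:  v_{0} + v_{2} = v_{5}  ⟹  sig = (2;(1))
  P={0,3}:  v_{0} + v_{3} = v_{4}  ⟹  sig = (2;(1))
  P={0,6}:  v_{0} + v_{6} = v_{3}  ⟹  sig = (2;(1))
  P={1,3}:  v_{1} + v_{3} = v_{5}  ⟹  sig = (2;(1))
  P={1,6}:  v_{1} + v_{6} = v_{2}  ⟹  sig = (2;(1))
  P={2,4}:  v_{2} + v_{4} = v_{0}  ⟹  sig = (2;(1))
  P={2,5}:  v_{2} + v_{5} = v_{1}  ⟹  sig = (2;(1))
  P={3,5}:  v_{3} + v_{5} = v_{0}  ⟹  sig = (2;(1))
  P={1,4}:  v_{1} + v_{4} = v_{0} + v_{5}  ⟹  sig = (2;(1,1))
  P={0,1}:  v_{0} + v_{1} = 2·v_{5}  ⟹  sig = (2;(2))
  P={4,5}:  v_{4} + v_{5} = 2·v_{0}  ⟹  sig = (2;(2))
  P={4,6}:  v_{4} + v_{6} = 2·v_{3}  ⟹  sig = (2;(2))

Hence PRS(X_Σ) =
{ (2;()) ×2,  (2;(1)) ×8,  (2;(1,1)),  (2;(2)) ×3 }


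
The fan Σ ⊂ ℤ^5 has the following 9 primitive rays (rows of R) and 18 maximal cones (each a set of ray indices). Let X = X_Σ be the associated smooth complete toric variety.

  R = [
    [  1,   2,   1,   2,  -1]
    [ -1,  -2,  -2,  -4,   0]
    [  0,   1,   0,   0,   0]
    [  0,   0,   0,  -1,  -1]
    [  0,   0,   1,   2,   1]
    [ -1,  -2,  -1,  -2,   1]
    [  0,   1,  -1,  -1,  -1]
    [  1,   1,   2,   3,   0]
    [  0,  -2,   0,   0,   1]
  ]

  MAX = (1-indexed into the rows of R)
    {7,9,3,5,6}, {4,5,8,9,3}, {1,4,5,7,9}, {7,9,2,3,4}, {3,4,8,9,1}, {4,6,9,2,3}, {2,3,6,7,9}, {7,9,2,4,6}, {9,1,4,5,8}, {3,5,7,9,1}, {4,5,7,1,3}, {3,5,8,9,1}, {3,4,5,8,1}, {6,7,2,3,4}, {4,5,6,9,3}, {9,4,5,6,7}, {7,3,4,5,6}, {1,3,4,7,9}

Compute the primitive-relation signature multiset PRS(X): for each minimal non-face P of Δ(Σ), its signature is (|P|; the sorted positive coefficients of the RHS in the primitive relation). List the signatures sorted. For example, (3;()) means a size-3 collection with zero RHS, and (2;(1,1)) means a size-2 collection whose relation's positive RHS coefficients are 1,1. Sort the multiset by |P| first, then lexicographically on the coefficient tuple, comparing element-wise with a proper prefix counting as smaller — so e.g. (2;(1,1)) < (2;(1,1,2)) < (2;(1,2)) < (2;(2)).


The 9 primitive collections of Σ (r=9, n=5):

  {1,6}:  v_{1} + v_{6} = 0  →  sig = (2;())
  {2,5}:  v_{2} + v_{5} = v_{6}  →  sig = (2;(1))
  {7,8}:  v_{7} + v_{8} = v_{1}  →  sig = (2;(1))
  {2,8}:  v_{2} + v_{8} = v_{3} + v_{4} + v_{9}  →  sig = (2;(1,1,1))
  {1,2}:  v_{1} + v_{2} = v_{3} + v_{4} + v_{7} + v_{9}  →  sig = (2;(1,1,1,1))
  {6,8}:  v_{6} + v_{8} = v_{3} + v_{4} + v_{5} + v_{9}  →  sig = (2;(1,1,1,1))
  {3,4,5,7,9}:  v_{3} + v_{4} + v_{5} + v_{7} + v_{9} = 0  →  sig = (5;())
  {1,3,4,5,9}:  v_{1} + v_{3} + v_{4} + v_{5} + v_{9} = v_{8}  →  sig = (5;(1))
  {3,4,6,7,9}:  v_{3} + v_{4} + v_{6} + v_{7} + v_{9} = v_{2}  →  sig = (5;(1))

Signatures (|P|; sorted positive RHS coefficients), sorted:
    |P|=2: 6 collections, coeffs (), (1), (1), (1,1,1), (1,1,1,1), (1,1,1,1)
    |P|=5: 3 collections, coeffs (), (1), (1)


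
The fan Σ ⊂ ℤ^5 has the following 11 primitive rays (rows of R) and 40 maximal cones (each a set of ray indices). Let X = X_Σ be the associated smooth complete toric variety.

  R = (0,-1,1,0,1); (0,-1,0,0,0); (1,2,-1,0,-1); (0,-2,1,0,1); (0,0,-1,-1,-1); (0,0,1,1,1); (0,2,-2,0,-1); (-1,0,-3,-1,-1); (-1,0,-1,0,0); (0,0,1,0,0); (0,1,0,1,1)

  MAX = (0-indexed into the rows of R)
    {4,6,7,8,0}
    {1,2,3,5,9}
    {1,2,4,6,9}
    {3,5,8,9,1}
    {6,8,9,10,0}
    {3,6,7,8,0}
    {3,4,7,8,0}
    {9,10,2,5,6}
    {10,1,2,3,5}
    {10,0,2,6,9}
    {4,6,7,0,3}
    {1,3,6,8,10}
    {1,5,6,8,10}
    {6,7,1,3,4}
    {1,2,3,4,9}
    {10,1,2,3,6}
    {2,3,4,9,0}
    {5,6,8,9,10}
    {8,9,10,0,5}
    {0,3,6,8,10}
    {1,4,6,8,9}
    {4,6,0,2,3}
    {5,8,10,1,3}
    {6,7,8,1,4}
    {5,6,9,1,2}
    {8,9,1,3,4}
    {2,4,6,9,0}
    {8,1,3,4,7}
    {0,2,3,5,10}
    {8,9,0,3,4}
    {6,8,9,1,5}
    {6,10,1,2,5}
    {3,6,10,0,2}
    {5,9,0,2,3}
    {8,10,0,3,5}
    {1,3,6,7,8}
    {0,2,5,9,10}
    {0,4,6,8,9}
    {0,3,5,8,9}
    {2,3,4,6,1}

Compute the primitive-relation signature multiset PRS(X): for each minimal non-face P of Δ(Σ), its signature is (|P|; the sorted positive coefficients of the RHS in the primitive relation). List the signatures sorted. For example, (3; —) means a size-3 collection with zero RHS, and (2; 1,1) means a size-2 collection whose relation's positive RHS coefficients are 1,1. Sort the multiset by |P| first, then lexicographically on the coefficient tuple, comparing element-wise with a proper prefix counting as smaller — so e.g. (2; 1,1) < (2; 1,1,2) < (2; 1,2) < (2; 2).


Minimal non-faces — 14 found among 11 rays, 40 max cones:

  P = {4,5}:  v_{4} + v_{5} = 0 ; sig = (2; —)
  P = {0,1}:  v_{0} + v_{1} = v_{3} ; sig = (2; 1)
  P = {2,8}:  v_{2} + v_{8} = v_{6} ; sig = (2; 1)
  P = {4,10}:  v_{4} + v_{10} = v_{0} + v_{6} ; sig = (2; 1,1)
  P = {7,9}:  v_{7} + v_{9} = v_{4} + v_{8} ; sig = (2; 1,1)
  P = {5,7}:  v_{5} + v_{7} = v_{3} + v_{6} + v_{8} ; sig = (2; 1,1,1)
  P = {7,10}:  v_{7} + v_{10} = v_{0} + v_{3} + 2·v_{6} + v_{8} ; sig = (2; 1,1,1,2)
  P = {2,7}:  v_{2} + v_{7} = v_{3} + v_{4} + 2·v_{6} ; sig = (2; 1,1,2)
  P = {3,6,9}:  v_{3} + v_{6} + v_{9} = 0 ; sig = (3; —)
  P = {0,5,6}:  v_{0} + v_{5} + v_{6} = v_{10} ; sig = (3; 1)
  P = {1,9,10}:  v_{1} + v_{9} + v_{10} = v_{5} ; sig = (3; 1)
  P = {3,5,6}:  v_{3} + v_{5} + v_{6} = v_{1} + v_{10} ; sig = (3; 1,1)
  P = {3,9,10}:  v_{3} + v_{9} + v_{10} = v_{0} + v_{5} ; sig = (3; 1,1)
  P = {3,4,6,8}:  v_{3} + v_{4} + v_{6} + v_{8} = v_{7} ; sig = (4; 1)

Signatures (|P|; sorted positive RHS coefficients), sorted:
    |P|=2: 8 collections, coeffs (), (1), (1), (1,1), (1,1), (1,1,1), (1,1,1,2), (1,1,2)
    |P|=3: 5 collections, coeffs (), (1), (1), (1,1), (1,1)
    |P|=4: 1 collection, coeffs (1)


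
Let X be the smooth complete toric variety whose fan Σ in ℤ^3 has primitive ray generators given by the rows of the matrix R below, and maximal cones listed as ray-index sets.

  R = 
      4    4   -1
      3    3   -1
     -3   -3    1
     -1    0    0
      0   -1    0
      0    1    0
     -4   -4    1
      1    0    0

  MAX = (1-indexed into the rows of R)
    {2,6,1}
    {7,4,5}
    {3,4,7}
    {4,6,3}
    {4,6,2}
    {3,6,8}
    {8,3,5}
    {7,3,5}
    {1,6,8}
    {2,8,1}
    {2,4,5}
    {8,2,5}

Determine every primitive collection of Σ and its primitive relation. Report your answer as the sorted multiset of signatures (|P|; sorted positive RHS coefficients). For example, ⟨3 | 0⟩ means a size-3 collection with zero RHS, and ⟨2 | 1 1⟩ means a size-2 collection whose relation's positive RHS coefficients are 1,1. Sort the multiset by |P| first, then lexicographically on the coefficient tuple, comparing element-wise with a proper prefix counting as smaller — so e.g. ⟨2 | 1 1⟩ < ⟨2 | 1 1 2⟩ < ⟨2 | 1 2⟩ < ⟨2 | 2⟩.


The 12 primitive collections of Σ (r=8, n=3):

  {1,7}:  v_{1} + v_{7} = 0  ⇒ sig = ⟨2 | 0⟩
  {2,3}:  v_{2} + v_{3} = 0  ⇒ sig = ⟨2 | 0⟩
  {4,8}:  v_{4} + v_{8} = 0  ⇒ sig = ⟨2 | 0⟩
  {5,6}:  v_{5} + v_{6} = 0  ⇒ sig = ⟨2 | 0⟩
  {1,3}:  v_{1} + v_{3} = v_{6} + v_{8}  ⇒ sig = ⟨2 | 1 1⟩
  {1,4}:  v_{1} + v_{4} = v_{2} + v_{6}  ⇒ sig = ⟨2 | 1 1⟩
  {1,5}:  v_{1} + v_{5} = v_{2} + v_{8}  ⇒ sig = ⟨2 | 1 1⟩
  {2,7}:  v_{2} + v_{7} = v_{4} + v_{5}  ⇒ sig = ⟨2 | 1 1⟩
  {6,7}:  v_{6} + v_{7} = v_{3} + v_{4}  ⇒ sig = ⟨2 | 1 1⟩
  {7,8}:  v_{7} + v_{8} = v_{3} + v_{5}  ⇒ sig = ⟨2 | 1 1⟩
  {2,6,8}:  v_{2} + v_{6} + v_{8} = v_{1}  ⇒ sig = ⟨3 | 1⟩
  {3,4,5}:  v_{3} + v_{4} + v_{5} = v_{7}  ⇒ sig = ⟨3 | 1⟩

Hence PRS(X_Σ) =
    |P|=2: 10 collections, coeffs (), (), (), (), (1,1), (1,1), (1,1), (1,1), (1,1), (1,1)
    |P|=3: 2 collections, coeffs (1), (1)


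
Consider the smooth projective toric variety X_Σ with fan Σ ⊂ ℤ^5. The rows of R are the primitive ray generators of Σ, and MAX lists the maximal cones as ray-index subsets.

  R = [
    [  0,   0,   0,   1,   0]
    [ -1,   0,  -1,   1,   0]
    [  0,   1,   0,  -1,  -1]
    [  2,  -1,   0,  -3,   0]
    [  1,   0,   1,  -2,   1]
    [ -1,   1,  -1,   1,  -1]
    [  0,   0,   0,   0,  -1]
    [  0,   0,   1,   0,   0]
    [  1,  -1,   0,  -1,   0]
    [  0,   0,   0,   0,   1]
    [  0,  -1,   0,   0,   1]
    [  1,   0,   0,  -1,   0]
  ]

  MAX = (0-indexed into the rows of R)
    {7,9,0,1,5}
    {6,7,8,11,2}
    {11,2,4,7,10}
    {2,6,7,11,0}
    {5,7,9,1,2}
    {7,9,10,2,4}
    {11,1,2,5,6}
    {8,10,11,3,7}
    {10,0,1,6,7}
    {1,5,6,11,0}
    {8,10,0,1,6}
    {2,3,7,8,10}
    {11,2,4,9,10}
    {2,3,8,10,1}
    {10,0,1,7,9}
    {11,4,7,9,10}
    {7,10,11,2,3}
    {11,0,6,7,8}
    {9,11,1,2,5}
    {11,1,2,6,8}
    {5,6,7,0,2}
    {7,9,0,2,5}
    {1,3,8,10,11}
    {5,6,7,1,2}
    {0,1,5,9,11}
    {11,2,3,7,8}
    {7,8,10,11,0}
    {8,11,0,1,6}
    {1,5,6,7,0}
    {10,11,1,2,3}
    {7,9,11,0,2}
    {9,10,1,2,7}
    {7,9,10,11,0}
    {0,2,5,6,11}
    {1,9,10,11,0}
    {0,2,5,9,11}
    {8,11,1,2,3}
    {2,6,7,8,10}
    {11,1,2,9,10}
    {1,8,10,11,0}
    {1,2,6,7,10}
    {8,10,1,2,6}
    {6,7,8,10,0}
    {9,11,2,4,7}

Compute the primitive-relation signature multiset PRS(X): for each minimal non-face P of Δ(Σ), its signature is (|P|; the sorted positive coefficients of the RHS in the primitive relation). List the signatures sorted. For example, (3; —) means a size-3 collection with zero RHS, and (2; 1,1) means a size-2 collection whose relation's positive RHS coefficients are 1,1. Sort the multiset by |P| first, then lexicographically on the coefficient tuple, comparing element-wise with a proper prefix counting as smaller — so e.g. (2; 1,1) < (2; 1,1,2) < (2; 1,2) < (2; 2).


Σ has 24 primitive collections:

  P = {6,9}:  v_{6} + v_{9} = 0  ⟹  sig = (2; —)
  P = {5,10}:  v_{5} + v_{10} = v_{1}  ⟹  sig = (2; 1)
  P = {0,3}:  v_{0} + v_{3} = v_{8} + v_{11}  ⟹  sig = (2; 1,1)
  P = {4,5}:  v_{4} + v_{5} = v_{2} + v_{9}  ⟹  sig = (2; 1,1)
  P = {8,9}:  v_{8} + v_{9} = v_{10} + v_{11}  ⟹  sig = (2; 1,1)
  P = {0,4}:  v_{0} + v_{4} = v_{7} + v_{9} + v_{11}  ⟹  sig = (2; 1,1,1)
  P = {1,4}:  v_{1} + v_{4} = v_{2} + v_{9} + v_{10}  ⟹  sig = (2; 1,1,1)
  P = {5,8}:  v_{5} + v_{8} = v_{1} + v_{6} + v_{11}  ⟹  sig = (2; 1,1,1)
  P = {3,5}:  v_{3} + v_{5} = v_{1} + v_{2} + v_{8} + v_{11}  ⟹  sig = (2; 1,1,1,1)
  P = {4,6}:  v_{4} + v_{6} = v_{2} + v_{7} + v_{10} + v_{11}  ⟹  sig = (2; 1,1,1,1)
  P = {4,8}:  v_{4} + v_{8} = v_{2} + v_{7} + 2·v_{10} + 2·v_{11}  ⟹  sig = (2; 1,1,2,2)
  P = {3,6}:  v_{3} + v_{6} = v_{2} + 2·v_{8}  ⟹  sig = (2; 1,2)
  P = {3,9}:  v_{3} + v_{9} = v_{2} + 2·v_{10} + 2·v_{11}  ⟹  sig = (2; 1,2,2)
  P = {3,4}:  v_{3} + v_{4} = 2·v_{2} + v_{7} + 3·v_{10} + 3·v_{11}  ⟹  sig = (2; 1,2,3,3)
  P = {0,2,10}:  v_{0} + v_{2} + v_{10} = 0  ⟹  sig = (3; —)
  P = {1,7,11}:  v_{1} + v_{7} + v_{11} = 0  ⟹  sig = (3; —)
  P = {0,1,2}:  v_{0} + v_{1} + v_{2} = v_{5}  ⟹  sig = (3; 1)
  P = {6,10,11}:  v_{6} + v_{10} + v_{11} = v_{8}  ⟹  sig = (3; 1)
  P = {0,2,8}:  v_{0} + v_{2} + v_{8} = v_{6} + v_{11}  ⟹  sig = (3; 1,1)
  P = {1,7,8}:  v_{1} + v_{7} + v_{8} = v_{6} + v_{10}  ⟹  sig = (3; 1,1)
  P = {5,7,11}:  v_{5} + v_{7} + v_{11} = v_{0} + v_{2}  ⟹  sig = (3; 1,1)
  P = {1,3,7}:  v_{1} + v_{3} + v_{7} = v_{2} + v_{8} + v_{10}  ⟹  sig = (3; 1,1,1)
  P = {2,8,10,11}:  v_{2} + v_{8} + v_{10} + v_{11} = v_{3}  ⟹  sig = (4; 1)
  P = {2,7,9,10,11}:  v_{2} + v_{7} + v_{9} + v_{10} + v_{11} = v_{4}  ⟹  sig = (5; 1)

Sorted signature multiset PRS(X):
[(2; —), (2; 1), (2; 1,1), (2; 1,1), (2; 1,1), (2; 1,1,1), (2; 1,1,1), (2; 1,1,1), (2; 1,1,1,1), (2; 1,1,1,1), (2; 1,1,2,2), (2; 1,2), (2; 1,2,2), (2; 1,2,3,3), (3; —), (3; —), (3; 1), (3; 1), (3; 1,1), (3; 1,1), (3; 1,1), (3; 1,1,1), (4; 1), (5; 1)]


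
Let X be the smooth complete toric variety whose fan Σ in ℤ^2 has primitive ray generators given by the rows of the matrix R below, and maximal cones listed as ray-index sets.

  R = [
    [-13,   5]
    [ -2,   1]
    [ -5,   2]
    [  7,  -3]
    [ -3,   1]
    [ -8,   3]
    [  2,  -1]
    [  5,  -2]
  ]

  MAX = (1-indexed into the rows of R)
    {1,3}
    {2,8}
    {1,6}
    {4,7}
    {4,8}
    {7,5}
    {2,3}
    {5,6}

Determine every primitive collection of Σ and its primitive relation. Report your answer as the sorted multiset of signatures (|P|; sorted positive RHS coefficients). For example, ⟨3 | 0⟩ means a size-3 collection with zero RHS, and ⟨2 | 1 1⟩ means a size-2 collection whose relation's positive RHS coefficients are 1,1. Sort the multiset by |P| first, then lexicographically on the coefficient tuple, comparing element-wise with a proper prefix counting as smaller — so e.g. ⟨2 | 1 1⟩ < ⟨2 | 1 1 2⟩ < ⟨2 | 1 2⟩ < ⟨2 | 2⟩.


Primitive collections (20):

  P={2,7}:  v_{2} + v_{7} = 0 ; sig = ⟨2 | 0⟩
  P={3,8}:  v_{3} + v_{8} = 0 ; sig = ⟨2 | 0⟩
  P={1,8}:  v_{1} + v_{8} = v_{6} ; sig = ⟨2 | 1⟩
  P={2,4}:  v_{2} + v_{4} = v_{8} ; sig = ⟨2 | 1⟩
  P={2,5}:  v_{2} + v_{5} = v_{3} ; sig = ⟨2 | 1⟩
  P={3,4}:  v_{3} + v_{4} = v_{7} ; sig = ⟨2 | 1⟩
  P={3,5}:  v_{3} + v_{5} = v_{6} ; sig = ⟨2 | 1⟩
  P={3,6}:  v_{3} + v_{6} = v_{1} ; sig = ⟨2 | 1⟩
  P={3,7}:  v_{3} + v_{7} = v_{5} ; sig = ⟨2 | 1⟩
  P={5,8}:  v_{5} + v_{8} = v_{7} ; sig = ⟨2 | 1⟩
  P={6,8}:  v_{6} + v_{8} = v_{5} ; sig = ⟨2 | 1⟩
  P={7,8}:  v_{7} + v_{8} = v_{4} ; sig = ⟨2 | 1⟩
  P={1,7}:  v_{1} + v_{7} = v_{5} + v_{6} ; sig = ⟨2 | 1 1⟩
  P={4,6}:  v_{4} + v_{6} = v_{5} + v_{7} ; sig = ⟨2 | 1 1⟩
  P={1,4}:  v_{1} + v_{4} = 2·v_{5} ; sig = ⟨2 | 2⟩
  P={1,5}:  v_{1} + v_{5} = 2·v_{6} ; sig = ⟨2 | 2⟩
  P={2,6}:  v_{2} + v_{6} = 2·v_{3} ; sig = ⟨2 | 2⟩
  P={4,5}:  v_{4} + v_{5} = 2·v_{7} ; sig = ⟨2 | 2⟩
  P={6,7}:  v_{6} + v_{7} = 2·v_{5} ; sig = ⟨2 | 2⟩
  P={1,2}:  v_{1} + v_{2} = 3·v_{3} ; sig = ⟨2 | 3⟩

Signatures (|P|; sorted positive RHS coefficients), sorted:
    |P|=2: 20 collections, coeffs (), (), (1), (1), (1), (1), (1), (1), (1), (1), (1), (1), (1,1), (1,1), (2), (2), (2), (2), (2), (3)


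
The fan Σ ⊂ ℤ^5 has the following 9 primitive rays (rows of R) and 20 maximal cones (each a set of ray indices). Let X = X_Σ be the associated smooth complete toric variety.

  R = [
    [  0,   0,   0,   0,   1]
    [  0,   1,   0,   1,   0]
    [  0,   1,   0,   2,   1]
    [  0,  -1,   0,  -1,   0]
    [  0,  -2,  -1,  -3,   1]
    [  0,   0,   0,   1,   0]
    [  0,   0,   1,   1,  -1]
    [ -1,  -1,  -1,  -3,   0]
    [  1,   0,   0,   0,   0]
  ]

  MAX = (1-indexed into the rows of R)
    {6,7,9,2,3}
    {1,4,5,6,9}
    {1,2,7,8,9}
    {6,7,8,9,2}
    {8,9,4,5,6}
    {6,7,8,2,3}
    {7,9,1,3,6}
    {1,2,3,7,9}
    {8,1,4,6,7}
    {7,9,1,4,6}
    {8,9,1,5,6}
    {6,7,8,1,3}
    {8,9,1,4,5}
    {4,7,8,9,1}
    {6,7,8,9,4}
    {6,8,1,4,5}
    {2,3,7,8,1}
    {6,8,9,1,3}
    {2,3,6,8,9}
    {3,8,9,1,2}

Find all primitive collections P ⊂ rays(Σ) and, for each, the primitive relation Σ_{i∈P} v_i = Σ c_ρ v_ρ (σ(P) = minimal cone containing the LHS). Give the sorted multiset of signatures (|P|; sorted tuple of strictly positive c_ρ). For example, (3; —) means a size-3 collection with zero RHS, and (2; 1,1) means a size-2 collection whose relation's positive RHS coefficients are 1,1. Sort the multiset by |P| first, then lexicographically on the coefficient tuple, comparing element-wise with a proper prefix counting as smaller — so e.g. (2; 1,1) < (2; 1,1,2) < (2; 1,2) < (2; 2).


Δ(Σ) — 9 vertices, 9 min non-faces:

  {2,4}:  v_{2} + v_{4} = 0  so sig = (2; —)
  {3,4}:  v_{3} + v_{4} = v_{1} + v_{6}  so sig = (2; 1,1)
  {2,5}:  v_{2} + v_{5} = v_{1} + v_{6} + v_{8} + v_{9}  so sig = (2; 1,1,1,1)
  {3,5}:  v_{3} + v_{5} = 2·v_{1} + 2·v_{6} + v_{8} + v_{9}  so sig = (2; 1,1,2,2)
  {5,7}:  v_{5} + v_{7} = 2·v_{4}  so sig = (2; 2)
  {1,2,6}:  v_{1} + v_{2} + v_{6} = v_{3}  so sig = (3; 1)
  {3,7,8,9}:  v_{3} + v_{7} + v_{8} + v_{9} = 0  so sig = (4; —)
  {1,4,6,8,9}:  v_{1} + v_{4} + v_{6} + v_{8} + v_{9} = v_{5}  so sig = (5; 1)
  {1,6,7,8,9}:  v_{1} + v_{6} + v_{7} + v_{8} + v_{9} = v_{4}  so sig = (5; 1)

Hence PRS(X_Σ) =
    |P|=2: 5 collections, coeffs (), (1,1), (1,1,1,1), (1,1,2,2), (2)
    |P|=3: 1 collection, coeffs (1)
    |P|=4: 1 collection, coeffs ()
    |P|=5: 2 collections, coeffs (1), (1)


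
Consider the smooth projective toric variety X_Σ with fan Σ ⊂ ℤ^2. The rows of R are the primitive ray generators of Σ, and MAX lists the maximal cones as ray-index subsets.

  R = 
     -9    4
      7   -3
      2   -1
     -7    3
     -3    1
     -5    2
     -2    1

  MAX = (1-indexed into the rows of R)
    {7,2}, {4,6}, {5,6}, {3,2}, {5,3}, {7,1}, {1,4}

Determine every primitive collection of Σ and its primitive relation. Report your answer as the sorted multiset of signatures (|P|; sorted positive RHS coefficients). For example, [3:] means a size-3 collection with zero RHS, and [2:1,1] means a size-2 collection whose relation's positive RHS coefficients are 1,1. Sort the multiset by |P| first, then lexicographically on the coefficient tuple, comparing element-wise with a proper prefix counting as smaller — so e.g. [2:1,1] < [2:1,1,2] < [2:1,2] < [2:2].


Primitive collections (14):

  {2,4}:  v_{2} + v_{4} = 0  so sig = [2:]
  {3,7}:  v_{3} + v_{7} = 0  so sig = [2:]
  {1,2}:  v_{1} + v_{2} = v_{7}  so sig = [2:1]
  {1,3}:  v_{1} + v_{3} = v_{4}  so sig = [2:1]
  {2,6}:  v_{2} + v_{6} = v_{3}  so sig = [2:1]
  {3,4}:  v_{3} + v_{4} = v_{6}  so sig = [2:1]
  {3,6}:  v_{3} + v_{6} = v_{5}  so sig = [2:1]
  {4,7}:  v_{4} + v_{7} = v_{1}  so sig = [2:1]
  {5,7}:  v_{5} + v_{7} = v_{6}  so sig = [2:1]
  {6,7}:  v_{6} + v_{7} = v_{4}  so sig = [2:1]
  {1,5}:  v_{1} + v_{5} = v_{4} + v_{6}  so sig = [2:1,1]
  {1,6}:  v_{1} + v_{6} = 2·v_{4}  so sig = [2:2]
  {2,5}:  v_{2} + v_{5} = 2·v_{3}  so sig = [2:2]
  {4,5}:  v_{4} + v_{5} = 2·v_{6}  so sig = [2:2]

Hence PRS(X_Σ) =
[[2:], [2:], [2:1], [2:1], [2:1], [2:1], [2:1], [2:1], [2:1], [2:1], [2:1,1], [2:2], [2:2], [2:2]]


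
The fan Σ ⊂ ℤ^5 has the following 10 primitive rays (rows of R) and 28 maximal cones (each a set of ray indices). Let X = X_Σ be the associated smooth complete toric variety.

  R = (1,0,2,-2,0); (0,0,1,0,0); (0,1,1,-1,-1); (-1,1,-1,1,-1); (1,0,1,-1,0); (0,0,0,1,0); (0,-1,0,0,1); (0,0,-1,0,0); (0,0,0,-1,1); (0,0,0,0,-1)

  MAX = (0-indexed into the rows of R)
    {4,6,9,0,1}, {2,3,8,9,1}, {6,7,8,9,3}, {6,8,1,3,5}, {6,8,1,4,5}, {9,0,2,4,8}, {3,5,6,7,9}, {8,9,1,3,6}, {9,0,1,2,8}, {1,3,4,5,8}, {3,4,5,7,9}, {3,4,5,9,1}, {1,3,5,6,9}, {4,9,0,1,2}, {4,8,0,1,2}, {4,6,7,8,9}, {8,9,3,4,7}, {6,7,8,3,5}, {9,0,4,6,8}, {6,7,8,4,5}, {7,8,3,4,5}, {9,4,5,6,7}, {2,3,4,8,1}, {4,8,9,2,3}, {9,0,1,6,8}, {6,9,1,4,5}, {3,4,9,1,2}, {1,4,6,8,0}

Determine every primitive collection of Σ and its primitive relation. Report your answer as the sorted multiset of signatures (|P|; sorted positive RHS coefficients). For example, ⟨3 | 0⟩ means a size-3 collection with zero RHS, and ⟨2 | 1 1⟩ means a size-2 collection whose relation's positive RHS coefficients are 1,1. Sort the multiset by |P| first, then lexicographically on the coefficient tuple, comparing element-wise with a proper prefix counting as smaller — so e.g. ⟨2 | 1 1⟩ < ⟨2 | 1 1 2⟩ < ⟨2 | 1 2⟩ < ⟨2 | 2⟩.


Σ has 10 primitive collections:

  {1,7}:  v_{1} + v_{7} = 0 ; sig = ⟨2 | 0⟩
  {0,3}:  v_{0} + v_{3} = v_{2} ; sig = ⟨2 | 1⟩
  {0,5}:  v_{0} + v_{5} = v_{1} + v_{4} ; sig = ⟨2 | 1 1⟩
  {0,7}:  v_{0} + v_{7} = v_{4} + v_{8} + v_{9} ; sig = ⟨2 | 1 1 1⟩
  {2,5}:  v_{2} + v_{5} = v_{1} + v_{3} + v_{4} ; sig = ⟨2 | 1 1 1⟩
  {2,6}:  v_{2} + v_{6} = v_{1} + v_{8} + v_{9} ; sig = ⟨2 | 1 1 1⟩
  {2,7}:  v_{2} + v_{7} = v_{3} + v_{4} + v_{8} + v_{9} ; sig = ⟨2 | 1 1 1 1⟩
  {3,4,6}:  v_{3} + v_{4} + v_{6} = 0 ; sig = ⟨3 | 0⟩
  {5,8,9}:  v_{5} + v_{8} + v_{9} = 0 ; sig = ⟨3 | 0⟩
  {1,4,8,9}:  v_{1} + v_{4} + v_{8} + v_{9} = v_{0} ; sig = ⟨4 | 1⟩

Signatures (|P|; sorted positive RHS coefficients), sorted:
[⟨2 | 0⟩, ⟨2 | 1⟩, ⟨2 | 1 1⟩, ⟨2 | 1 1 1⟩, ⟨2 | 1 1 1⟩, ⟨2 | 1 1 1⟩, ⟨2 | 1 1 1 1⟩, ⟨3 | 0⟩, ⟨3 | 0⟩, ⟨4 | 1⟩]


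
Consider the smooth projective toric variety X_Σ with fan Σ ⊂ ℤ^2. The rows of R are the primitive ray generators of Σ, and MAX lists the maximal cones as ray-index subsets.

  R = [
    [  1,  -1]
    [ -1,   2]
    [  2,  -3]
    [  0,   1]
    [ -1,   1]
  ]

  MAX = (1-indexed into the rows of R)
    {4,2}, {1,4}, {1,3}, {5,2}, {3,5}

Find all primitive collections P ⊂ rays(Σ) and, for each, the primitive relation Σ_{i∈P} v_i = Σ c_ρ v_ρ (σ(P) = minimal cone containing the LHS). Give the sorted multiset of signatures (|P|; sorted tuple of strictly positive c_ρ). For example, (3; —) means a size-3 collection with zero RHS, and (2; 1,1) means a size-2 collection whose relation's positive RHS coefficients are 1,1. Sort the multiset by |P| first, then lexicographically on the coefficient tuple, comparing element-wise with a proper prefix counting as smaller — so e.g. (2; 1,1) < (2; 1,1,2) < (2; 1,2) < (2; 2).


5 collections generate NE(X_Σ); each relation:

  • {1,5}:  v_{1} + v_{5} = 0  so sig = (2; —)
  • {1,2}:  v_{1} + v_{2} = v_{4}  so sig = (2; 1)
  • {2,3}:  v_{2} + v_{3} = v_{1}  so sig = (2; 1)
  • {4,5}:  v_{4} + v_{5} = v_{2}  so sig = (2; 1)
  • {3,4}:  v_{3} + v_{4} = 2·v_{1}  so sig = (2; 2)

so the primitive-relation signature multiset is
{ (2; —),  (2; 1) ×3,  (2; 2) }


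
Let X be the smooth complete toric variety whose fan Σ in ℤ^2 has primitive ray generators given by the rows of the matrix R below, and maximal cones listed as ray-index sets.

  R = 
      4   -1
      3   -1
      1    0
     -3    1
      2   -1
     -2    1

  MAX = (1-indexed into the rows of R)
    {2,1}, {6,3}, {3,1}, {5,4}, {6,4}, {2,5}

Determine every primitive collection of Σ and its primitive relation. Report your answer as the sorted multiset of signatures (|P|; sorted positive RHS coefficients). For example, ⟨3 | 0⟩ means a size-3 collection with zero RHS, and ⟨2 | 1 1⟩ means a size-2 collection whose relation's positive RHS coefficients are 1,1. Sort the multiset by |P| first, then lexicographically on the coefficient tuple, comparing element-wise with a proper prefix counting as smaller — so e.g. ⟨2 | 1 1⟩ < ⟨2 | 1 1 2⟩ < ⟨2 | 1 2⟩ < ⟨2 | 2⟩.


|primitive collections| = 9. Relations:

  {2,4}:  v_{2} + v_{4} = 0 — sig = ⟨2 | 0⟩
  {5,6}:  v_{5} + v_{6} = 0 — sig = ⟨2 | 0⟩
  {1,4}:  v_{1} + v_{4} = v_{3} — sig = ⟨2 | 1⟩
  {2,3}:  v_{2} + v_{3} = v_{1} — sig = ⟨2 | 1⟩
  {2,6}:  v_{2} + v_{6} = v_{3} — sig = ⟨2 | 1⟩
  {3,4}:  v_{3} + v_{4} = v_{6} — sig = ⟨2 | 1⟩
  {3,5}:  v_{3} + v_{5} = v_{2} — sig = ⟨2 | 1⟩
  {1,5}:  v_{1} + v_{5} = 2·v_{2} — sig = ⟨2 | 2⟩
  {1,6}:  v_{1} + v_{6} = 2·v_{3} — sig = ⟨2 | 2⟩

Sorted signature multiset PRS(X):
    ⟨2 | 0⟩
    ⟨2 | 0⟩
    ⟨2 | 1⟩
    ⟨2 | 1⟩
    ⟨2 | 1⟩
    ⟨2 | 1⟩
    ⟨2 | 1⟩
    ⟨2 | 2⟩
    ⟨2 | 2⟩


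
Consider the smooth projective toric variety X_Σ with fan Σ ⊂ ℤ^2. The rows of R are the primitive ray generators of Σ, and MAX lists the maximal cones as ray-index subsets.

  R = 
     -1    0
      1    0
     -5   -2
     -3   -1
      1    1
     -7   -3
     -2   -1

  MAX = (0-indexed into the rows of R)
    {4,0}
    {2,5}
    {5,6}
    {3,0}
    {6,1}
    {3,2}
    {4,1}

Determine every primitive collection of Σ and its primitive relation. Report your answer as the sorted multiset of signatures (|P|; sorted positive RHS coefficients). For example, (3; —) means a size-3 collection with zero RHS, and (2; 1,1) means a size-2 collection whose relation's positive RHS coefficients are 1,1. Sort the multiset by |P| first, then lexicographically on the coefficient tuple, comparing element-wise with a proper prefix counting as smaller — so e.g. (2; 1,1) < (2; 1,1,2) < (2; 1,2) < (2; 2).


Δ(Σ) — 7 vertices, 14 min non-faces:

  P={0,1}:  v_{0} + v_{1} = 0  so sig = (2; —)
  P={0,6}:  v_{0} + v_{6} = v_{3}  so sig = (2; 1)
  P={1,3}:  v_{1} + v_{3} = v_{6}  so sig = (2; 1)
  P={2,6}:  v_{2} + v_{6} = v_{5}  so sig = (2; 1)
  P={3,6}:  v_{3} + v_{6} = v_{2}  so sig = (2; 1)
  P={4,6}:  v_{4} + v_{6} = v_{0}  so sig = (2; 1)
  P={0,5}:  v_{0} + v_{5} = v_{2} + v_{3}  so sig = (2; 1,1)
  P={2,4}:  v_{2} + v_{4} = v_{0} + v_{3}  so sig = (2; 1,1)
  P={0,2}:  v_{0} + v_{2} = 2·v_{3}  so sig = (2; 2)
  P={1,2}:  v_{1} + v_{2} = 2·v_{6}  so sig = (2; 2)
  P={3,4}:  v_{3} + v_{4} = 2·v_{0}  so sig = (2; 2)
  P={3,5}:  v_{3} + v_{5} = 2·v_{2}  so sig = (2; 2)
  P={4,5}:  v_{4} + v_{5} = 2·v_{3}  so sig = (2; 2)
  P={1,5}:  v_{1} + v_{5} = 3·v_{6}  so sig = (2; 3)

Signatures (|P|; sorted positive RHS coefficients), sorted:
    (2; —)
    (2; 1)
    (2; 1)
    (2; 1)
    (2; 1)
    (2; 1)
    (2; 1,1)
    (2; 1,1)
    (2; 2)
    (2; 2)
    (2; 2)
    (2; 2)
    (2; 2)
    (2; 3)


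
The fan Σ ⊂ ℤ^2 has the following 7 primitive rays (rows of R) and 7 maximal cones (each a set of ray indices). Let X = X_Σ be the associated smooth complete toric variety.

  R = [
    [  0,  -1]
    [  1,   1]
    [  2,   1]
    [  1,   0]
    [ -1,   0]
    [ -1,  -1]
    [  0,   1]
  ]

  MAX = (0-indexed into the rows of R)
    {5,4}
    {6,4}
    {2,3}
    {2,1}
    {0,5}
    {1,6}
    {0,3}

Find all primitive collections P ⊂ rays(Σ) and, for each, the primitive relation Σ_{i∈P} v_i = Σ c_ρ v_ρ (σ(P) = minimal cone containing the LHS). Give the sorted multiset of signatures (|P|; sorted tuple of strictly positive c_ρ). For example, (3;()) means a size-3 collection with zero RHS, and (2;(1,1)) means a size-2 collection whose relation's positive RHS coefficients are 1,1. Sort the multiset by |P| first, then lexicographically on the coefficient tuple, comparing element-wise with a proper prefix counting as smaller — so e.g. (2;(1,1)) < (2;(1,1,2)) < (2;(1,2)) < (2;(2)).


14 collections generate NE(X_Σ); each relation:

  {0,6}:  v_{0} + v_{6} = 0  so sig = (2;())
  {1,5}:  v_{1} + v_{5} = 0  so sig = (2;())
  {3,4}:  v_{3} + v_{4} = 0  so sig = (2;())
  {0,1}:  v_{0} + v_{1} = v_{3}  so sig = (2;(1))
  {0,4}:  v_{0} + v_{4} = v_{5}  so sig = (2;(1))
  {1,3}:  v_{1} + v_{3} = v_{2}  so sig = (2;(1))
  {1,4}:  v_{1} + v_{4} = v_{6}  so sig = (2;(1))
  {2,4}:  v_{2} + v_{4} = v_{1}  so sig = (2;(1))
  {2,5}:  v_{2} + v_{5} = v_{3}  so sig = (2;(1))
  {3,5}:  v_{3} + v_{5} = v_{0}  so sig = (2;(1))
  {3,6}:  v_{3} + v_{6} = v_{1}  so sig = (2;(1))
  {5,6}:  v_{5} + v_{6} = v_{4}  so sig = (2;(1))
  {0,2}:  v_{0} + v_{2} = 2·v_{3}  so sig = (2;(2))
  {2,6}:  v_{2} + v_{6} = 2·v_{1}  so sig = (2;(2))

so the primitive-relation signature multiset is
[(2;()), (2;()), (2;()), (2;(1)), (2;(1)), (2;(1)), (2;(1)), (2;(1)), (2;(1)), (2;(1)), (2;(1)), (2;(1)), (2;(2)), (2;(2))]


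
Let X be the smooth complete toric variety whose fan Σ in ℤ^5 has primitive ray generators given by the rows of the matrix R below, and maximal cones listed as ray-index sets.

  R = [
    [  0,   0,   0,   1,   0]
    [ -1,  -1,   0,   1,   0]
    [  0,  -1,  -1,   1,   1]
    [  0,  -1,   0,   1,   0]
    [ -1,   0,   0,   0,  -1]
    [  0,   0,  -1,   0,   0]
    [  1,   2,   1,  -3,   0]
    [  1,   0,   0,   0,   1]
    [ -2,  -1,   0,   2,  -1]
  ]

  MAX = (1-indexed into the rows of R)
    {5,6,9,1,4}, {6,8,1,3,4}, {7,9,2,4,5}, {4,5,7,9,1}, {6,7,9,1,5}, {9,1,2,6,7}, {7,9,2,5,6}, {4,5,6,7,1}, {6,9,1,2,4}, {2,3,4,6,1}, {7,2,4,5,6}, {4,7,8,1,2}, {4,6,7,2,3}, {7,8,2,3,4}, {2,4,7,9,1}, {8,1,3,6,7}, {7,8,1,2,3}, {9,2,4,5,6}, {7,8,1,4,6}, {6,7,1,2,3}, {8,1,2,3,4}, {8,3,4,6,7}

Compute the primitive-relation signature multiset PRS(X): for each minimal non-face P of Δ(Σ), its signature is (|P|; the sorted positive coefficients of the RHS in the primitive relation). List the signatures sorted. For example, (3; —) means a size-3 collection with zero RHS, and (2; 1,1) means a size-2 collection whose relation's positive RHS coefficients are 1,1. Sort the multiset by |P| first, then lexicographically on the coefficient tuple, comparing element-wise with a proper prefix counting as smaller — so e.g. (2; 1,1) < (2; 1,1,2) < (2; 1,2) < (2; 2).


|primitive collections| = 9. Relations:

  P={5,8}:  v_{5} + v_{8} = 0 ; sig = (2; —)
  P={3,5}:  v_{3} + v_{5} = v_{2} + v_{6} ; sig = (2; 1,1)
  P={8,9}:  v_{8} + v_{9} = v_{1} + v_{2} ; sig = (2; 1,1)
  P={3,9}:  v_{3} + v_{9} = v_{1} + 2·v_{2} + v_{6} ; sig = (2; 1,1,2)
  P={1,2,5}:  v_{1} + v_{2} + v_{5} = v_{9} ; sig = (3; 1)
  P={2,6,8}:  v_{2} + v_{6} + v_{8} = v_{3} ; sig = (3; 1)
  P={1,3,4,7}:  v_{1} + v_{3} + v_{4} + v_{7} = v_{8} ; sig = (4; 1)
  P={4,6,7,9}:  v_{4} + v_{6} + v_{7} + v_{9} = v_{5} ; sig = (4; 1)
  P={1,2,4,6,7}:  v_{1} + v_{2} + v_{4} + v_{6} + v_{7} = 0 ; sig = (5; —)

so the primitive-relation signature multiset is
    (2; —)
    (2; 1,1)
    (2; 1,1)
    (2; 1,1,2)
    (3; 1)
    (3; 1)
    (4; 1)
    (4; 1)
    (5; —)
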